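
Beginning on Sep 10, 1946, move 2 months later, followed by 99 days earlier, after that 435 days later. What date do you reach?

October 12, 1947

Adding 2 months from September 10, 1946:
month 9 + 2 = 11 → November 1946.
Day 10 is valid in November, giving November 10, 1946.
Counting back 99 days from November 10, 1946:
Going back 10 days from November 10, 1946 reaches the end of the previous month; 99 − 10 = 89 left.
October 1946 has 31 days: 89 − 31 = 58 left.
September 1946 has 30 days: 58 − 30 = 28 left.
August 1946 has 31 days; 31 − 28 = 3 → August 3, 1946.
Adding 435 days from August 3, 1946:
August has 31 days, so 31 − 3 = 28 days remain after August 3, 1946; 435 − 28 = 407 left.
September 1946 has 30 days: 407 − 30 = 377 left.
October 1946 has 31 days: 377 − 31 = 346 left.
November 1946 has 30 days: 346 − 30 = 316 left.
December 1946 has 31 days: 316 − 31 = 285 left.
January 1947 has 31 days: 285 − 31 = 254 left.
February 1947 has 28 days (1947 is not a leap year): 254 − 28 = 226 left.
March 1947 has 31 days: 226 − 31 = 195 left.
April 1947 has 30 days: 195 − 30 = 165 left.
May 1947 has 31 days: 165 − 31 = 134 left.
June 1947 has 30 days: 134 − 30 = 104 left.
July 1947 has 31 days: 104 − 31 = 73 left.
August 1947 has 31 days: 73 − 31 = 42 left.
September 1947 has 30 days: 42 − 30 = 12 left.
12 days into October 1947 → October 12, 1947.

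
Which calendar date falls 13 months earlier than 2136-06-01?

Going back 13 months from June 1, 2136.
month 6 − 13 = -7, which is month 5 of year 2135 → May 2135.
Day 1 is valid in May, giving May 1, 2135.

May 1, 2135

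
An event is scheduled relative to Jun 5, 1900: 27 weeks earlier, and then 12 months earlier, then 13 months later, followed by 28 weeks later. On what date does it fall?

Subtracting 27 weeks (= 189 days) from June 5, 1900:
Going back 5 days from June 5, 1900 reaches the end of the previous month; 189 − 5 = 184 left.
May 1900 has 31 days: 184 − 31 = 153 left.
April 1900 has 30 days: 153 − 30 = 123 left.
March 1900 has 31 days: 123 − 31 = 92 left.
February 1900 has 28 days (1900 is not a leap year (divisible by 100 but not 400)): 92 − 28 = 64 left.
January 1900 has 31 days: 64 − 31 = 33 left.
December 1899 has 31 days: 33 − 31 = 2 left.
November 1899 has 30 days; 30 − 2 = 28 → November 28, 1899.
Going back 12 months from November 28, 1899:
month 11 − 12 = -1, which is month 11 of year 1898 → November 1898.
Day 28 is valid in November, giving November 28, 1898.
Adding 13 months from November 28, 1898:
month 11 + 13 = 24, which is month 12 of year 1899 → December 1899.
Day 28 is valid in December, giving December 28, 1899.
Advancing 28 weeks (= 196 days) from December 28, 1899:
December has 31 days, so 31 − 28 = 3 days remain after December 28, 1899; 196 − 3 = 193 left.
January 1900 has 31 days: 193 − 31 = 162 left.
February 1900 has 28 days (1900 is not a leap year (divisible by 100 but not 400)): 162 − 28 = 134 left.
March 1900 has 31 days: 134 − 31 = 103 left.
April 1900 has 30 days: 103 − 30 = 73 left.
May 1900 has 31 days: 73 − 31 = 42 left.
June 1900 has 30 days: 42 − 30 = 12 left.
12 days into July 1900 → July 12, 1900.

July 12, 1900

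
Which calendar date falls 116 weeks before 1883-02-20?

Subtracting 116 weeks = 812 days from February 20, 1883.
Going back 20 days from February 20, 1883 reaches the end of the previous month; 812 − 20 = 792 left.
January 1883 has 31 days: 792 − 31 = 761 left.
December 1882 has 31 days: 761 − 31 = 730 left.
November 1882 has 30 days: 730 − 30 = 700 left.
October 1882 has 31 days: 700 − 31 = 669 left.
September 1882 has 30 days: 669 − 30 = 639 left.
August 1882 has 31 days: 639 − 31 = 608 left.
July 1882 has 31 days: 608 − 31 = 577 left.
June 1882 has 30 days: 577 − 30 = 547 left.
May 1882 has 31 days: 547 − 31 = 516 left.
April 1882 has 30 days: 516 − 30 = 486 left.
March 1882 has 31 days: 486 − 31 = 455 left.
February 1882 has 28 days (1882 is not a leap year): 455 − 28 = 427 left.
January 1882 has 31 days: 427 − 31 = 396 left.
December 1881 has 31 days: 396 − 31 = 365 left.
November 1881 has 30 days: 365 − 30 = 335 left.
October 1881 has 31 days: 335 − 31 = 304 left.
September 1881 has 30 days: 304 − 30 = 274 left.
August 1881 has 31 days: 274 − 31 = 243 left.
July 1881 has 31 days: 243 − 31 = 212 left.
June 1881 has 30 days: 212 − 30 = 182 left.
May 1881 has 31 days: 182 − 31 = 151 left.
April 1881 has 30 days: 151 − 30 = 121 left.
March 1881 has 31 days: 121 − 31 = 90 left.
February 1881 has 28 days (1881 is not a leap year): 90 − 28 = 62 left.
January 1881 has 31 days: 62 − 31 = 31 left.
December 1880 has 31 days: 31 − 31 = 0 left.
November 1880 has 30 days; 30 − 0 = 30 → November 30, 1880.

November 30, 1880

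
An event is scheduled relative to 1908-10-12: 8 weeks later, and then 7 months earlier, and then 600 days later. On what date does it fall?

December 28, 1909

Counting forward 8 weeks (= 56 days) from October 12, 1908:
October has 31 days, so 31 − 12 = 19 days remain after October 12, 1908; 56 − 19 = 37 left.
November 1908 has 30 days: 37 − 30 = 7 left.
7 days into December 1908 → December 7, 1908.
Going back 7 months from December 7, 1908:
month 12 − 7 = 5 → May 1908.
Day 7 is valid in May, giving May 7, 1908.
Counting forward 600 days from May 7, 1908:
May has 31 days, so 31 − 7 = 24 days remain after May 7, 1908; 600 − 24 = 576 left.
June 1908 has 30 days: 576 − 30 = 546 left.
July 1908 has 31 days: 546 − 31 = 515 left.
August 1908 has 31 days: 515 − 31 = 484 left.
September 1908 has 30 days: 484 − 30 = 454 left.
October 1908 has 31 days: 454 − 31 = 423 left.
November 1908 has 30 days: 423 − 30 = 393 left.
December 1908 has 31 days: 393 − 31 = 362 left.
January 1909 has 31 days: 362 − 31 = 331 left.
February 1909 has 28 days (1909 is not a leap year): 331 − 28 = 303 left.
March 1909 has 31 days: 303 − 31 = 272 left.
April 1909 has 30 days: 272 − 30 = 242 left.
May 1909 has 31 days: 242 − 31 = 211 left.
June 1909 has 30 days: 211 − 30 = 181 left.
July 1909 has 31 days: 181 − 31 = 150 left.
August 1909 has 31 days: 150 − 31 = 119 left.
September 1909 has 30 days: 119 − 30 = 89 left.
October 1909 has 31 days: 89 − 31 = 58 left.
November 1909 has 30 days: 58 − 30 = 28 left.
28 days into December 1909 → December 28, 1909.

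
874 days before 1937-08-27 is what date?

April 6, 1935

Subtracting 874 days from August 27, 1937.
Going back 27 days from August 27, 1937 reaches the end of the previous month; 874 − 27 = 847 left.
July 1937 has 31 days: 847 − 31 = 816 left.
June 1937 has 30 days: 816 − 30 = 786 left.
May 1937 has 31 days: 786 − 31 = 755 left.
April 1937 has 30 days: 755 − 30 = 725 left.
March 1937 has 31 days: 725 − 31 = 694 left.
February 1937 has 28 days (1937 is not a leap year): 694 − 28 = 666 left.
January 1937 has 31 days: 666 − 31 = 635 left.
December 1936 has 31 days: 635 − 31 = 604 left.
November 1936 has 30 days: 604 − 30 = 574 left.
October 1936 has 31 days: 574 − 31 = 543 left.
September 1936 has 30 days: 543 − 30 = 513 left.
August 1936 has 31 days: 513 − 31 = 482 left.
July 1936 has 31 days: 482 − 31 = 451 left.
June 1936 has 30 days: 451 − 30 = 421 left.
May 1936 has 31 days: 421 − 31 = 390 left.
April 1936 has 30 days: 390 − 30 = 360 left.
March 1936 has 31 days: 360 − 31 = 329 left.
February 1936 has 29 days (1936 is a leap year): 329 − 29 = 300 left.
January 1936 has 31 days: 300 − 31 = 269 left.
December 1935 has 31 days: 269 − 31 = 238 left.
November 1935 has 30 days: 238 − 30 = 208 left.
October 1935 has 31 days: 208 − 31 = 177 left.
September 1935 has 30 days: 177 − 30 = 147 left.
August 1935 has 31 days: 147 − 31 = 116 left.
July 1935 has 31 days: 116 − 31 = 85 left.
June 1935 has 30 days: 85 − 30 = 55 left.
May 1935 has 31 days: 55 − 31 = 24 left.
April 1935 has 30 days; 30 − 24 = 6 → April 6, 1935.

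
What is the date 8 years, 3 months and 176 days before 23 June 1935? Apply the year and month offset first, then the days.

Counting back 8 years, 3 months and 176 days from June 23, 1935: first the month/year part, then the days.
-8 years → 1927; month 6 − 3 = 3 → March 1927.
Day 23 is valid in March, giving March 23, 1927.
Now subtract 176 days from March 23, 1927.
Going back 23 days from March 23, 1927 reaches the end of the previous month; 176 − 23 = 153 left.
February 1927 has 28 days (1927 is not a leap year): 153 − 28 = 125 left.
January 1927 has 31 days: 125 − 31 = 94 left.
December 1926 has 31 days: 94 − 31 = 63 left.
November 1926 has 30 days: 63 − 30 = 33 left.
October 1926 has 31 days: 33 − 31 = 2 left.
September 1926 has 30 days; 30 − 2 = 28 → September 28, 1926.

September 28, 1926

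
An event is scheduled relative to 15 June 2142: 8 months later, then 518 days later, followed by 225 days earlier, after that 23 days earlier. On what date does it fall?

Advancing 8 months from June 15, 2142:
month 6 + 8 = 14, which is month 2 of year 2143 → February 2143.
Day 15 is valid in February, giving February 15, 2143.
Counting forward 518 days from February 15, 2143:
February has 28 days, so 28 − 15 = 13 days remain after February 15, 2143; 518 − 13 = 505 left.
March 2143 has 31 days: 505 − 31 = 474 left.
April 2143 has 30 days: 474 − 30 = 444 left.
May 2143 has 31 days: 444 − 31 = 413 left.
June 2143 has 30 days: 413 − 30 = 383 left.
July 2143 has 31 days: 383 − 31 = 352 left.
August 2143 has 31 days: 352 − 31 = 321 left.
September 2143 has 30 days: 321 − 30 = 291 left.
October 2143 has 31 days: 291 − 31 = 260 left.
November 2143 has 30 days: 260 − 30 = 230 left.
December 2143 has 31 days: 230 − 31 = 199 left.
January 2144 has 31 days: 199 − 31 = 168 left.
February 2144 has 29 days (2144 is a leap year): 168 − 29 = 139 left.
March 2144 has 31 days: 139 − 31 = 108 left.
April 2144 has 30 days: 108 − 30 = 78 left.
May 2144 has 31 days: 78 − 31 = 47 left.
June 2144 has 30 days: 47 − 30 = 17 left.
17 days into July 2144 → July 17, 2144.
Going back 225 days from July 17, 2144:
Going back 17 days from July 17, 2144 reaches the end of the previous month; 225 − 17 = 208 left.
June 2144 has 30 days: 208 − 30 = 178 left.
May 2144 has 31 days: 178 − 31 = 147 left.
April 2144 has 30 days: 147 − 30 = 117 left.
March 2144 has 31 days: 117 − 31 = 86 left.
February 2144 has 29 days (2144 is a leap year): 86 − 29 = 57 left.
January 2144 has 31 days: 57 − 31 = 26 left.
December 2143 has 31 days; 31 − 26 = 5 → December 5, 2143.
Going back 23 days from December 5, 2143:
Going back 5 days from December 5, 2143 reaches the end of the previous month; 23 − 5 = 18 left.
November 2143 has 30 days; 30 − 18 = 12 → November 12, 2143.

November 12, 2143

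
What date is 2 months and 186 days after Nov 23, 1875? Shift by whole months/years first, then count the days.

Adding 2 months and 186 days from November 23, 1875: first the month/year part, then the days.
month 11 + 2 = 13, which is month 1 of year 1876 → January 1876.
Day 23 is valid in January, giving January 23, 1876.
Now add 186 days from January 23, 1876.
January has 31 days, so 31 − 23 = 8 days remain after January 23, 1876; 186 − 8 = 178 left.
February 1876 has 29 days (1876 is a leap year): 178 − 29 = 149 left.
March 1876 has 31 days: 149 − 31 = 118 left.
April 1876 has 30 days: 118 − 30 = 88 left.
May 1876 has 31 days: 88 − 31 = 57 left.
June 1876 has 30 days: 57 − 30 = 27 left.
27 days into July 1876 → July 27, 1876.

July 27, 1876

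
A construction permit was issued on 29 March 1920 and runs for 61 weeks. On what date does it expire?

May 30, 1921

Adding 61 weeks = 427 days from March 29, 1920.
March has 31 days, so 31 − 29 = 2 days remain after March 29, 1920; 427 − 2 = 425 left.
April 1920 has 30 days: 425 − 30 = 395 left.
May 1920 has 31 days: 395 − 31 = 364 left.
June 1920 has 30 days: 364 − 30 = 334 left.
July 1920 has 31 days: 334 − 31 = 303 left.
August 1920 has 31 days: 303 − 31 = 272 left.
September 1920 has 30 days: 272 − 30 = 242 left.
October 1920 has 31 days: 242 − 31 = 211 left.
November 1920 has 30 days: 211 − 30 = 181 left.
December 1920 has 31 days: 181 − 31 = 150 left.
January 1921 has 31 days: 150 − 31 = 119 left.
February 1921 has 28 days (1921 is not a leap year): 119 − 28 = 91 left.
March 1921 has 31 days: 91 − 31 = 60 left.
April 1921 has 30 days: 60 − 30 = 30 left.
30 days into May 1921 → May 30, 1921.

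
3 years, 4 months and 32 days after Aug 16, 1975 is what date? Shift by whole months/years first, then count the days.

January 17, 1979

Adding 3 years, 4 months and 32 days from August 16, 1975: first the month/year part, then the days.
+3 years → 1978; month 8 + 4 = 12 → December 1978.
Day 16 is valid in December, giving December 16, 1978.
Now add 32 days from December 16, 1978.
December has 31 days, so 31 − 16 = 15 days remain after December 16, 1978; 32 − 15 = 17 left.
17 days into January 1979 → January 17, 1979.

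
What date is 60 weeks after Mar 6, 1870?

April 30, 1871

Adding 60 weeks = 420 days from March 6, 1870.
March has 31 days, so 31 − 6 = 25 days remain after March 6, 1870; 420 − 25 = 395 left.
April 1870 has 30 days: 395 − 30 = 365 left.
May 1870 has 31 days: 365 − 31 = 334 left.
June 1870 has 30 days: 334 − 30 = 304 left.
July 1870 has 31 days: 304 − 31 = 273 left.
August 1870 has 31 days: 273 − 31 = 242 left.
September 1870 has 30 days: 242 − 30 = 212 left.
October 1870 has 31 days: 212 − 31 = 181 left.
November 1870 has 30 days: 181 − 30 = 151 left.
December 1870 has 31 days: 151 − 31 = 120 left.
January 1871 has 31 days: 120 − 31 = 89 left.
February 1871 has 28 days (1871 is not a leap year): 89 − 28 = 61 left.
March 1871 has 31 days: 61 − 31 = 30 left.
30 days into April 1871 → April 30, 1871.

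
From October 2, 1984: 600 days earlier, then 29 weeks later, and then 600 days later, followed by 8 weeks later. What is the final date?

Going back 600 days from October 2, 1984:
Going back 2 days from October 2, 1984 reaches the end of the previous month; 600 − 2 = 598 left.
September 1984 has 30 days: 598 − 30 = 568 left.
August 1984 has 31 days: 568 − 31 = 537 left.
July 1984 has 31 days: 537 − 31 = 506 left.
June 1984 has 30 days: 506 − 30 = 476 left.
May 1984 has 31 days: 476 − 31 = 445 left.
April 1984 has 30 days: 445 − 30 = 415 left.
March 1984 has 31 days: 415 − 31 = 384 left.
February 1984 has 29 days (1984 is a leap year): 384 − 29 = 355 left.
January 1984 has 31 days: 355 − 31 = 324 left.
December 1983 has 31 days: 324 − 31 = 293 left.
November 1983 has 30 days: 293 − 30 = 263 left.
October 1983 has 31 days: 263 − 31 = 232 left.
September 1983 has 30 days: 232 − 30 = 202 left.
August 1983 has 31 days: 202 − 31 = 171 left.
July 1983 has 31 days: 171 − 31 = 140 left.
June 1983 has 30 days: 140 − 30 = 110 left.
May 1983 has 31 days: 110 − 31 = 79 left.
April 1983 has 30 days: 79 − 30 = 49 left.
March 1983 has 31 days: 49 − 31 = 18 left.
February 1983 has 28 days; 28 − 18 = 10 → February 10, 1983.
Advancing 29 weeks (= 203 days) from February 10, 1983:
February has 28 days, so 28 − 10 = 18 days remain after February 10, 1983; 203 − 18 = 185 left.
March 1983 has 31 days: 185 − 31 = 154 left.
April 1983 has 30 days: 154 − 30 = 124 left.
May 1983 has 31 days: 124 − 31 = 93 left.
June 1983 has 30 days: 93 − 30 = 63 left.
July 1983 has 31 days: 63 − 31 = 32 left.
August 1983 has 31 days: 32 − 31 = 1 left.
1 day into September 1983 → September 1, 1983.
Counting forward 600 days from September 1, 1983:
September has 30 days, so 30 − 1 = 29 days remain after September 1, 1983; 600 − 29 = 571 left.
October 1983 has 31 days: 571 − 31 = 540 left.
November 1983 has 30 days: 540 − 30 = 510 left.
December 1983 has 31 days: 510 − 31 = 479 left.
January 1984 has 31 days: 479 − 31 = 448 left.
February 1984 has 29 days (1984 is a leap year): 448 − 29 = 419 left.
March 1984 has 31 days: 419 − 31 = 388 left.
April 1984 has 30 days: 388 − 30 = 358 left.
May 1984 has 31 days: 358 − 31 = 327 left.
June 1984 has 30 days: 327 − 30 = 297 left.
July 1984 has 31 days: 297 − 31 = 266 left.
August 1984 has 31 days: 266 − 31 = 235 left.
September 1984 has 30 days: 235 − 30 = 205 left.
October 1984 has 31 days: 205 − 31 = 174 left.
November 1984 has 30 days: 174 − 30 = 144 left.
December 1984 has 31 days: 144 − 31 = 113 left.
January 1985 has 31 days: 113 − 31 = 82 left.
February 1985 has 28 days (1985 is not a leap year): 82 − 28 = 54 left.
March 1985 has 31 days: 54 − 31 = 23 left.
23 days into April 1985 → April 23, 1985.
Advancing 8 weeks (= 56 days) from April 23, 1985:
April has 30 days, so 30 − 23 = 7 days remain after April 23, 1985; 56 − 7 = 49 left.
May 1985 has 31 days: 49 − 31 = 18 left.
18 days into June 1985 → June 18, 1985.

June 18, 1985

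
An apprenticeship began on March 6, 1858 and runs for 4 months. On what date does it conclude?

Advancing 4 months from March 6, 1858.
month 3 + 4 = 7 → July 1858.
Day 6 is valid in July, giving July 6, 1858.

July 6, 1858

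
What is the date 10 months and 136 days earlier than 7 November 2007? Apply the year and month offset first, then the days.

August 24, 2006

Going back 10 months and 136 days from November 7, 2007: first the month/year part, then the days.
month 11 − 10 = 1 → January 2007.
Day 7 is valid in January, giving January 7, 2007.
Now subtract 136 days from January 7, 2007.
Going back 7 days from January 7, 2007 reaches the end of the previous month; 136 − 7 = 129 left.
December 2006 has 31 days: 129 − 31 = 98 left.
November 2006 has 30 days: 98 − 30 = 68 left.
October 2006 has 31 days: 68 − 31 = 37 left.
September 2006 has 30 days: 37 − 30 = 7 left.
August 2006 has 31 days; 31 − 7 = 24 → August 24, 2006.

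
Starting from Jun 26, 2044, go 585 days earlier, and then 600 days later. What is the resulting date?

July 11, 2044

Counting back 585 days from June 26, 2044:
Going back 26 days from June 26, 2044 reaches the end of the previous month; 585 − 26 = 559 left.
May 2044 has 31 days: 559 − 31 = 528 left.
April 2044 has 30 days: 528 − 30 = 498 left.
March 2044 has 31 days: 498 − 31 = 467 left.
February 2044 has 29 days (2044 is a leap year): 467 − 29 = 438 left.
January 2044 has 31 days: 438 − 31 = 407 left.
December 2043 has 31 days: 407 − 31 = 376 left.
November 2043 has 30 days: 376 − 30 = 346 left.
October 2043 has 31 days: 346 − 31 = 315 left.
September 2043 has 30 days: 315 − 30 = 285 left.
August 2043 has 31 days: 285 − 31 = 254 left.
July 2043 has 31 days: 254 − 31 = 223 left.
June 2043 has 30 days: 223 − 30 = 193 left.
May 2043 has 31 days: 193 − 31 = 162 left.
April 2043 has 30 days: 162 − 30 = 132 left.
March 2043 has 31 days: 132 − 31 = 101 left.
February 2043 has 28 days (2043 is not a leap year): 101 − 28 = 73 left.
January 2043 has 31 days: 73 − 31 = 42 left.
December 2042 has 31 days: 42 − 31 = 11 left.
November 2042 has 30 days; 30 − 11 = 19 → November 19, 2042.
Counting forward 600 days from November 19, 2042:
November has 30 days, so 30 − 19 = 11 days remain after November 19, 2042; 600 − 11 = 589 left.
December 2042 has 31 days: 589 − 31 = 558 left.
January 2043 has 31 days: 558 − 31 = 527 left.
February 2043 has 28 days (2043 is not a leap year): 527 − 28 = 499 left.
March 2043 has 31 days: 499 − 31 = 468 left.
April 2043 has 30 days: 468 − 30 = 438 left.
May 2043 has 31 days: 438 − 31 = 407 left.
June 2043 has 30 days: 407 − 30 = 377 left.
July 2043 has 31 days: 377 − 31 = 346 left.
August 2043 has 31 days: 346 − 31 = 315 left.
September 2043 has 30 days: 315 − 30 = 285 left.
October 2043 has 31 days: 285 − 31 = 254 left.
November 2043 has 30 days: 254 − 30 = 224 left.
December 2043 has 31 days: 224 − 31 = 193 left.
January 2044 has 31 days: 193 − 31 = 162 left.
February 2044 has 29 days (2044 is a leap year): 162 − 29 = 133 left.
March 2044 has 31 days: 133 − 31 = 102 left.
April 2044 has 30 days: 102 − 30 = 72 left.
May 2044 has 31 days: 72 − 31 = 41 left.
June 2044 has 30 days: 41 − 30 = 11 left.
11 days into July 2044 → July 11, 2044.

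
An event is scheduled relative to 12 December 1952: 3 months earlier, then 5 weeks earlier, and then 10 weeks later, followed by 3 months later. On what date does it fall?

Going back 3 months from December 12, 1952:
month 12 − 3 = 9 → September 1952.
Day 12 is valid in September, giving September 12, 1952.
Counting back 5 weeks (= 35 days) from September 12, 1952:
Going back 12 days from September 12, 1952 reaches the end of the previous month; 35 − 12 = 23 left.
August 1952 has 31 days; 31 − 23 = 8 → August 8, 1952.
Adding 10 weeks (= 70 days) from August 8, 1952:
August has 31 days, so 31 − 8 = 23 days remain after August 8, 1952; 70 − 23 = 47 left.
September 1952 has 30 days: 47 − 30 = 17 left.
17 days into October 1952 → October 17, 1952.
Counting forward 3 months from October 17, 1952:
month 10 + 3 = 13, which is month 1 of year 1953 → January 1953.
Day 17 is valid in January, giving January 17, 1953.

January 17, 1953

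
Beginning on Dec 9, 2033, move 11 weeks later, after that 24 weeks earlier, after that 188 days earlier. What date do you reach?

Advancing 11 weeks (= 77 days) from December 9, 2033:
December has 31 days, so 31 − 9 = 22 days remain after December 9, 2033; 77 − 22 = 55 left.
January 2034 has 31 days: 55 − 31 = 24 left.
24 days into February 2034 → February 24, 2034.
Subtracting 24 weeks (= 168 days) from February 24, 2034:
Going back 24 days from February 24, 2034 reaches the end of the previous month; 168 − 24 = 144 left.
January 2034 has 31 days: 144 − 31 = 113 left.
December 2033 has 31 days: 113 − 31 = 82 left.
November 2033 has 30 days: 82 − 30 = 52 left.
October 2033 has 31 days: 52 − 31 = 21 left.
September 2033 has 30 days; 30 − 21 = 9 → September 9, 2033.
Going back 188 days from September 9, 2033:
Going back 9 days from September 9, 2033 reaches the end of the previous month; 188 − 9 = 179 left.
August 2033 has 31 days: 179 − 31 = 148 left.
July 2033 has 31 days: 148 − 31 = 117 left.
June 2033 has 30 days: 117 − 30 = 87 left.
May 2033 has 31 days: 87 − 31 = 56 left.
April 2033 has 30 days: 56 − 30 = 26 left.
March 2033 has 31 days; 31 − 26 = 5 → March 5, 2033.

March 5, 2033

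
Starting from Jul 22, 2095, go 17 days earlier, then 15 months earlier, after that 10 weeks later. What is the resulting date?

June 14, 2094

Going back 17 days from July 22, 2095:
22 − 17 = 5, still in July 2095.
Going back 15 months from July 5, 2095:
month 7 − 15 = -8, which is month 4 of year 2094 → April 2094.
Day 5 is valid in April, giving April 5, 2094.
Adding 10 weeks (= 70 days) from April 5, 2094:
April has 30 days, so 30 − 5 = 25 days remain after April 5, 2094; 70 − 25 = 45 left.
May 2094 has 31 days: 45 − 31 = 14 left.
14 days into June 2094 → June 14, 2094.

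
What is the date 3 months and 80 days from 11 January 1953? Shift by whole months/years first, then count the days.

Counting forward 3 months and 80 days from January 11, 1953: first the month/year part, then the days.
month 1 + 3 = 4 → April 1953.
Day 11 is valid in April, giving April 11, 1953.
Now add 80 days from April 11, 1953.
April has 30 days, so 30 − 11 = 19 days remain after April 11, 1953; 80 − 19 = 61 left.
May 1953 has 31 days: 61 − 31 = 30 left.
30 days into June 1953 → June 30, 1953.

June 30, 1953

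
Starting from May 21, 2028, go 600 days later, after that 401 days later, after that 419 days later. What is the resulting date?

April 10, 2032

Advancing 600 days from May 21, 2028:
May has 31 days, so 31 − 21 = 10 days remain after May 21, 2028; 600 − 10 = 590 left.
June 2028 has 30 days: 590 − 30 = 560 left.
July 2028 has 31 days: 560 − 31 = 529 left.
August 2028 has 31 days: 529 − 31 = 498 left.
September 2028 has 30 days: 498 − 30 = 468 left.
October 2028 has 31 days: 468 − 31 = 437 left.
November 2028 has 30 days: 437 − 30 = 407 left.
December 2028 has 31 days: 407 − 31 = 376 left.
January 2029 has 31 days: 376 − 31 = 345 left.
February 2029 has 28 days (2029 is not a leap year): 345 − 28 = 317 left.
March 2029 has 31 days: 317 − 31 = 286 left.
April 2029 has 30 days: 286 − 30 = 256 left.
May 2029 has 31 days: 256 − 31 = 225 left.
June 2029 has 30 days: 225 − 30 = 195 left.
July 2029 has 31 days: 195 − 31 = 164 left.
August 2029 has 31 days: 164 − 31 = 133 left.
September 2029 has 30 days: 133 − 30 = 103 left.
October 2029 has 31 days: 103 − 31 = 72 left.
November 2029 has 30 days: 72 − 30 = 42 left.
December 2029 has 31 days: 42 − 31 = 11 left.
11 days into January 2030 → January 11, 2030.
Advancing 401 days from January 11, 2030:
January has 31 days, so 31 − 11 = 20 days remain after January 11, 2030; 401 − 20 = 381 left.
February 2030 has 28 days (2030 is not a leap year): 381 − 28 = 353 left.
March 2030 has 31 days: 353 − 31 = 322 left.
April 2030 has 30 days: 322 − 30 = 292 left.
May 2030 has 31 days: 292 − 31 = 261 left.
June 2030 has 30 days: 261 − 30 = 231 left.
July 2030 has 31 days: 231 − 31 = 200 left.
August 2030 has 31 days: 200 − 31 = 169 left.
September 2030 has 30 days: 169 − 30 = 139 left.
October 2030 has 31 days: 139 − 31 = 108 left.
November 2030 has 30 days: 108 − 30 = 78 left.
December 2030 has 31 days: 78 − 31 = 47 left.
January 2031 has 31 days: 47 − 31 = 16 left.
16 days into February 2031 → February 16, 2031.
Adding 419 days from February 16, 2031:
February has 28 days, so 28 − 16 = 12 days remain after February 16, 2031; 419 − 12 = 407 left.
March 2031 has 31 days: 407 − 31 = 376 left.
April 2031 has 30 days: 376 − 30 = 346 left.
May 2031 has 31 days: 346 − 31 = 315 left.
June 2031 has 30 days: 315 − 30 = 285 left.
July 2031 has 31 days: 285 − 31 = 254 left.
August 2031 has 31 days: 254 − 31 = 223 left.
September 2031 has 30 days: 223 − 30 = 193 left.
October 2031 has 31 days: 193 − 31 = 162 left.
November 2031 has 30 days: 162 − 30 = 132 left.
December 2031 has 31 days: 132 − 31 = 101 left.
January 2032 has 31 days: 101 − 31 = 70 left.
February 2032 has 29 days (2032 is a leap year): 70 − 29 = 41 left.
March 2032 has 31 days: 41 − 31 = 10 left.
10 days into April 2032 → April 10, 2032.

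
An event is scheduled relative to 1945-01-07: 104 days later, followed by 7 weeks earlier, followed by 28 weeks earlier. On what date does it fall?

August 19, 1944

Counting forward 104 days from January 7, 1945:
January has 31 days, so 31 − 7 = 24 days remain after January 7, 1945; 104 − 24 = 80 left.
February 1945 has 28 days (1945 is not a leap year): 80 − 28 = 52 left.
March 1945 has 31 days: 52 − 31 = 21 left.
21 days into April 1945 → April 21, 1945.
Counting back 7 weeks (= 49 days) from April 21, 1945:
Going back 21 days from April 21, 1945 reaches the end of the previous month; 49 − 21 = 28 left.
March 1945 has 31 days; 31 − 28 = 3 → March 3, 1945.
Going back 28 weeks (= 196 days) from March 3, 1945:
Going back 3 days from March 3, 1945 reaches the end of the previous month; 196 − 3 = 193 left.
February 1945 has 28 days (1945 is not a leap year): 193 − 28 = 165 left.
January 1945 has 31 days: 165 − 31 = 134 left.
December 1944 has 31 days: 134 − 31 = 103 left.
November 1944 has 30 days: 103 − 30 = 73 left.
October 1944 has 31 days: 73 − 31 = 42 left.
September 1944 has 30 days: 42 − 30 = 12 left.
August 1944 has 31 days; 31 − 12 = 19 → August 19, 1944.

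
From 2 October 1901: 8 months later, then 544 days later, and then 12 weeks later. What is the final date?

February 20, 1904

Adding 8 months from October 2, 1901:
month 10 + 8 = 18, which is month 6 of year 1902 → June 1902.
Day 2 is valid in June, giving June 2, 1902.
Advancing 544 days from June 2, 1902:
June has 30 days, so 30 − 2 = 28 days remain after June 2, 1902; 544 − 28 = 516 left.
July 1902 has 31 days: 516 − 31 = 485 left.
August 1902 has 31 days: 485 − 31 = 454 left.
September 1902 has 30 days: 454 − 30 = 424 left.
October 1902 has 31 days: 424 − 31 = 393 left.
November 1902 has 30 days: 393 − 30 = 363 left.
December 1902 has 31 days: 363 − 31 = 332 left.
January 1903 has 31 days: 332 − 31 = 301 left.
February 1903 has 28 days (1903 is not a leap year): 301 − 28 = 273 left.
March 1903 has 31 days: 273 − 31 = 242 left.
April 1903 has 30 days: 242 − 30 = 212 left.
May 1903 has 31 days: 212 − 31 = 181 left.
June 1903 has 30 days: 181 − 30 = 151 left.
July 1903 has 31 days: 151 − 31 = 120 left.
August 1903 has 31 days: 120 − 31 = 89 left.
September 1903 has 30 days: 89 − 30 = 59 left.
October 1903 has 31 days: 59 − 31 = 28 left.
28 days into November 1903 → November 28, 1903.
Counting forward 12 weeks (= 84 days) from November 28, 1903:
November has 30 days, so 30 − 28 = 2 days remain after November 28, 1903; 84 − 2 = 82 left.
December 1903 has 31 days: 82 − 31 = 51 left.
January 1904 has 31 days: 51 − 31 = 20 left.
20 days into February 1904 → February 20, 1904.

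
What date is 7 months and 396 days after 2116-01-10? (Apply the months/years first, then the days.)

Advancing 7 months and 396 days from January 10, 2116: first the month/year part, then the days.
month 1 + 7 = 8 → August 2116.
Day 10 is valid in August, giving August 10, 2116.
Now add 396 days from August 10, 2116.
August has 31 days, so 31 − 10 = 21 days remain after August 10, 2116; 396 − 21 = 375 left.
September 2116 has 30 days: 375 − 30 = 345 left.
October 2116 has 31 days: 345 − 31 = 314 left.
November 2116 has 30 days: 314 − 30 = 284 left.
December 2116 has 31 days: 284 − 31 = 253 left.
January 2117 has 31 days: 253 − 31 = 222 left.
February 2117 has 28 days (2117 is not a leap year): 222 − 28 = 194 left.
March 2117 has 31 days: 194 − 31 = 163 left.
April 2117 has 30 days: 163 − 30 = 133 left.
May 2117 has 31 days: 133 − 31 = 102 left.
June 2117 has 30 days: 102 − 30 = 72 left.
July 2117 has 31 days: 72 − 31 = 41 left.
August 2117 has 31 days: 41 − 31 = 10 left.
10 days into September 2117 → September 10, 2117.

September 10, 2117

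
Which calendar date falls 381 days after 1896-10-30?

Adding 381 days from October 30, 1896.
October has 31 days, so 31 − 30 = 1 day remains after October 30, 1896; 381 − 1 = 380 left.
November 1896 has 30 days: 380 − 30 = 350 left.
December 1896 has 31 days: 350 − 31 = 319 left.
January 1897 has 31 days: 319 − 31 = 288 left.
February 1897 has 28 days (1897 is not a leap year): 288 − 28 = 260 left.
March 1897 has 31 days: 260 − 31 = 229 left.
April 1897 has 30 days: 229 − 30 = 199 left.
May 1897 has 31 days: 199 − 31 = 168 left.
June 1897 has 30 days: 168 − 30 = 138 left.
July 1897 has 31 days: 138 − 31 = 107 left.
August 1897 has 31 days: 107 − 31 = 76 left.
September 1897 has 30 days: 76 − 30 = 46 left.
October 1897 has 31 days: 46 − 31 = 15 left.
15 days into November 1897 → November 15, 1897.

November 15, 1897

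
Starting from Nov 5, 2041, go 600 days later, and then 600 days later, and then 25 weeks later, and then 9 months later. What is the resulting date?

Adding 600 days from November 5, 2041:
November has 30 days, so 30 − 5 = 25 days remain after November 5, 2041; 600 − 25 = 575 left.
December 2041 has 31 days: 575 − 31 = 544 left.
January 2042 has 31 days: 544 − 31 = 513 left.
February 2042 has 28 days (2042 is not a leap year): 513 − 28 = 485 left.
March 2042 has 31 days: 485 − 31 = 454 left.
April 2042 has 30 days: 454 − 30 = 424 left.
May 2042 has 31 days: 424 − 31 = 393 left.
June 2042 has 30 days: 393 − 30 = 363 left.
July 2042 has 31 days: 363 − 31 = 332 left.
August 2042 has 31 days: 332 − 31 = 301 left.
September 2042 has 30 days: 301 − 30 = 271 left.
October 2042 has 31 days: 271 − 31 = 240 left.
November 2042 has 30 days: 240 − 30 = 210 left.
December 2042 has 31 days: 210 − 31 = 179 left.
January 2043 has 31 days: 179 − 31 = 148 left.
February 2043 has 28 days (2043 is not a leap year): 148 − 28 = 120 left.
March 2043 has 31 days: 120 − 31 = 89 left.
April 2043 has 30 days: 89 − 30 = 59 left.
May 2043 has 31 days: 59 − 31 = 28 left.
28 days into June 2043 → June 28, 2043.
Advancing 600 days from June 28, 2043:
June has 30 days, so 30 − 28 = 2 days remain after June 28, 2043; 600 − 2 = 598 left.
July 2043 has 31 days: 598 − 31 = 567 left.
August 2043 has 31 days: 567 − 31 = 536 left.
September 2043 has 30 days: 536 − 30 = 506 left.
October 2043 has 31 days: 506 − 31 = 475 left.
November 2043 has 30 days: 475 − 30 = 445 left.
December 2043 has 31 days: 445 − 31 = 414 left.
January 2044 has 31 days: 414 − 31 = 383 left.
February 2044 has 29 days (2044 is a leap year): 383 − 29 = 354 left.
March 2044 has 31 days: 354 − 31 = 323 left.
April 2044 has 30 days: 323 − 30 = 293 left.
May 2044 has 31 days: 293 − 31 = 262 left.
June 2044 has 30 days: 262 − 30 = 232 left.
July 2044 has 31 days: 232 − 31 = 201 left.
August 2044 has 31 days: 201 − 31 = 170 left.
September 2044 has 30 days: 170 − 30 = 140 left.
October 2044 has 31 days: 140 − 31 = 109 left.
November 2044 has 30 days: 109 − 30 = 79 left.
December 2044 has 31 days: 79 − 31 = 48 left.
January 2045 has 31 days: 48 − 31 = 17 left.
17 days into February 2045 → February 17, 2045.
Adding 25 weeks (= 175 days) from February 17, 2045:
February has 28 days, so 28 − 17 = 11 days remain after February 17, 2045; 175 − 11 = 164 left.
March 2045 has 31 days: 164 − 31 = 133 left.
April 2045 has 30 days: 133 − 30 = 103 left.
May 2045 has 31 days: 103 − 31 = 72 left.
June 2045 has 30 days: 72 − 30 = 42 left.
July 2045 has 31 days: 42 − 31 = 11 left.
11 days into August 2045 → August 11, 2045.
Counting forward 9 months from August 11, 2045:
month 8 + 9 = 17, which is month 5 of year 2046 → May 2046.
Day 11 is valid in May, giving May 11, 2046.

May 11, 2046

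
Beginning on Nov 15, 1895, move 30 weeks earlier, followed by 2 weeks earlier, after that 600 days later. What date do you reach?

November 25, 1896

Going back 30 weeks (= 210 days) from November 15, 1895:
Going back 15 days from November 15, 1895 reaches the end of the previous month; 210 − 15 = 195 left.
October 1895 has 31 days: 195 − 31 = 164 left.
September 1895 has 30 days: 164 − 30 = 134 left.
August 1895 has 31 days: 134 − 31 = 103 left.
July 1895 has 31 days: 103 − 31 = 72 left.
June 1895 has 30 days: 72 − 30 = 42 left.
May 1895 has 31 days: 42 − 31 = 11 left.
April 1895 has 30 days; 30 − 11 = 19 → April 19, 1895.
Subtracting 2 weeks (= 14 days) from April 19, 1895:
19 − 14 = 5, still in April 1895.
Adding 600 days from April 5, 1895:
April has 30 days, so 30 − 5 = 25 days remain after April 5, 1895; 600 − 25 = 575 left.
May 1895 has 31 days: 575 − 31 = 544 left.
June 1895 has 30 days: 544 − 30 = 514 left.
July 1895 has 31 days: 514 − 31 = 483 left.
August 1895 has 31 days: 483 − 31 = 452 left.
September 1895 has 30 days: 452 − 30 = 422 left.
October 1895 has 31 days: 422 − 31 = 391 left.
November 1895 has 30 days: 391 − 30 = 361 left.
December 1895 has 31 days: 361 − 31 = 330 left.
January 1896 has 31 days: 330 − 31 = 299 left.
February 1896 has 29 days (1896 is a leap year): 299 − 29 = 270 left.
March 1896 has 31 days: 270 − 31 = 239 left.
April 1896 has 30 days: 239 − 30 = 209 left.
May 1896 has 31 days: 209 − 31 = 178 left.
June 1896 has 30 days: 178 − 30 = 148 left.
July 1896 has 31 days: 148 − 31 = 117 left.
August 1896 has 31 days: 117 − 31 = 86 left.
September 1896 has 30 days: 86 − 30 = 56 left.
October 1896 has 31 days: 56 − 31 = 25 left.
25 days into November 1896 → November 25, 1896.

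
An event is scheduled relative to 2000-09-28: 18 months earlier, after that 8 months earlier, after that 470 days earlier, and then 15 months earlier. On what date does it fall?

January 14, 1996

Going back 18 months from September 28, 2000:
month 9 − 18 = -9, which is month 3 of year 1999 → March 1999.
Day 28 is valid in March, giving March 28, 1999.
Counting back 8 months from March 28, 1999:
month 3 − 8 = -5, which is month 7 of year 1998 → July 1998.
Day 28 is valid in July, giving July 28, 1998.
Subtracting 470 days from July 28, 1998:
Going back 28 days from July 28, 1998 reaches the end of the previous month; 470 − 28 = 442 left.
June 1998 has 30 days: 442 − 30 = 412 left.
May 1998 has 31 days: 412 − 31 = 381 left.
April 1998 has 30 days: 381 − 30 = 351 left.
March 1998 has 31 days: 351 − 31 = 320 left.
February 1998 has 28 days (1998 is not a leap year): 320 − 28 = 292 left.
January 1998 has 31 days: 292 − 31 = 261 left.
December 1997 has 31 days: 261 − 31 = 230 left.
November 1997 has 30 days: 230 − 30 = 200 left.
October 1997 has 31 days: 200 − 31 = 169 left.
September 1997 has 30 days: 169 − 30 = 139 left.
August 1997 has 31 days: 139 − 31 = 108 left.
July 1997 has 31 days: 108 − 31 = 77 left.
June 1997 has 30 days: 77 − 30 = 47 left.
May 1997 has 31 days: 47 − 31 = 16 left.
April 1997 has 30 days; 30 − 16 = 14 → April 14, 1997.
Subtracting 15 months from April 14, 1997:
month 4 − 15 = -11, which is month 1 of year 1996 → January 1996.
Day 14 is valid in January, giving January 14, 1996.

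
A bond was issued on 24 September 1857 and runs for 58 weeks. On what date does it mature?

November 4, 1858

Adding 58 weeks = 406 days from September 24, 1857.
September has 30 days, so 30 − 24 = 6 days remain after September 24, 1857; 406 − 6 = 400 left.
October 1857 has 31 days: 400 − 31 = 369 left.
November 1857 has 30 days: 369 − 30 = 339 left.
December 1857 has 31 days: 339 − 31 = 308 left.
January 1858 has 31 days: 308 − 31 = 277 left.
February 1858 has 28 days (1858 is not a leap year): 277 − 28 = 249 left.
March 1858 has 31 days: 249 − 31 = 218 left.
April 1858 has 30 days: 218 − 30 = 188 left.
May 1858 has 31 days: 188 − 31 = 157 left.
June 1858 has 30 days: 157 − 30 = 127 left.
July 1858 has 31 days: 127 − 31 = 96 left.
August 1858 has 31 days: 96 − 31 = 65 left.
September 1858 has 30 days: 65 − 30 = 35 left.
October 1858 has 31 days: 35 − 31 = 4 left.
4 days into November 1858 → November 4, 1858.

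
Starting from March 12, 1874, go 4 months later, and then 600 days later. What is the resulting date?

Advancing 4 months from March 12, 1874:
month 3 + 4 = 7 → July 1874.
Day 12 is valid in July, giving July 12, 1874.
Counting forward 600 days from July 12, 1874:
July has 31 days, so 31 − 12 = 19 days remain after July 12, 1874; 600 − 19 = 581 left.
August 1874 has 31 days: 581 − 31 = 550 left.
September 1874 has 30 days: 550 − 30 = 520 left.
October 1874 has 31 days: 520 − 31 = 489 left.
November 1874 has 30 days: 489 − 30 = 459 left.
December 1874 has 31 days: 459 − 31 = 428 left.
January 1875 has 31 days: 428 − 31 = 397 left.
February 1875 has 28 days (1875 is not a leap year): 397 − 28 = 369 left.
March 1875 has 31 days: 369 − 31 = 338 left.
April 1875 has 30 days: 338 − 30 = 308 left.
May 1875 has 31 days: 308 − 31 = 277 left.
June 1875 has 30 days: 277 − 30 = 247 left.
July 1875 has 31 days: 247 − 31 = 216 left.
August 1875 has 31 days: 216 − 31 = 185 left.
September 1875 has 30 days: 185 − 30 = 155 left.
October 1875 has 31 days: 155 − 31 = 124 left.
November 1875 has 30 days: 124 − 30 = 94 left.
December 1875 has 31 days: 94 − 31 = 63 left.
January 1876 has 31 days: 63 − 31 = 32 left.
February 1876 has 29 days (1876 is a leap year): 32 − 29 = 3 left.
3 days into March 1876 → March 3, 1876.

March 3, 1876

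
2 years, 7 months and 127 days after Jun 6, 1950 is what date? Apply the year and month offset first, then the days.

May 13, 1953

Adding 2 years, 7 months and 127 days from June 6, 1950: first the month/year part, then the days.
+2 years → 1952; month 6 + 7 = 13, which is month 1 of year 1953 → January 1953.
Day 6 is valid in January, giving January 6, 1953.
Now add 127 days from January 6, 1953.
January has 31 days, so 31 − 6 = 25 days remain after January 6, 1953; 127 − 25 = 102 left.
February 1953 has 28 days (1953 is not a leap year): 102 − 28 = 74 left.
March 1953 has 31 days: 74 − 31 = 43 left.
April 1953 has 30 days: 43 − 30 = 13 left.
13 days into May 1953 → May 13, 1953.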